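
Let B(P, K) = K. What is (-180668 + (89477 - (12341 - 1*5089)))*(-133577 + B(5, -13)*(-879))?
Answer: 12024812450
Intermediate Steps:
(-180668 + (89477 - (12341 - 1*5089)))*(-133577 + B(5, -13)*(-879)) = (-180668 + (89477 - (12341 - 1*5089)))*(-133577 - 13*(-879)) = (-180668 + (89477 - (12341 - 5089)))*(-133577 + 11427) = (-180668 + (89477 - 1*7252))*(-122150) = (-180668 + (89477 - 7252))*(-122150) = (-180668 + 82225)*(-122150) = -98443*(-122150) = 12024812450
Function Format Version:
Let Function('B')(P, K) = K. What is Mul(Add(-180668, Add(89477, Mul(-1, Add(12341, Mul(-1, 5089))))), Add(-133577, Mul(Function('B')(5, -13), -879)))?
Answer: 12024812450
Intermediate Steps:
Mul(Add(-180668, Add(89477, Mul(-1, Add(12341, Mul(-1, 5089))))), Add(-133577, Mul(Function('B')(5, -13), -879))) = Mul(Add(-180668, Add(89477, Mul(-1, Add(12341, Mul(-1, 5089))))), Add(-133577, Mul(-13, -879))) = Mul(Add(-180668, Add(89477, Mul(-1, Add(12341, -5089)))), Add(-133577, 11427)) = Mul(Add(-180668, Add(89477, Mul(-1, 7252))), -122150) = Mul(Add(-180668, Add(89477, -7252)), -122150) = Mul(Add(-180668, 82225), -122150) = Mul(-98443, -122150) = 12024812450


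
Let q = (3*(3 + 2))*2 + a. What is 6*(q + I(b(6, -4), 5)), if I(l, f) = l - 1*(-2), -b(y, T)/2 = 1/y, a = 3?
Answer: 208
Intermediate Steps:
b(y, T) = -2/y
q = 33 (q = (3*(3 + 2))*2 + 3 = (3*5)*2 + 3 = 15*2 + 3 = 30 + 3 = 33)
I(l, f) = 2 + l (I(l, f) = l + 2 = 2 + l)
6*(q + I(b(6, -4), 5)) = 6*(33 + (2 - 2/6)) = 6*(33 + (2 - 2*⅙)) = 6*(33 + (2 - ⅓)) = 6*(33 + 5/3) = 6*(104/3) = 208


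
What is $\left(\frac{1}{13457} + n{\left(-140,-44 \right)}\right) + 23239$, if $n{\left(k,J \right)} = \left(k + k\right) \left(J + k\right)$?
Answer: $\frac{1006031864}{13457} \approx 74759.0$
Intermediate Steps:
$n{\left(k,J \right)} = 2 k \left(J + k\right)$
$\left(\frac{1}{13457} + n{\left(-140,-44 \right)}\right) + 23239 = \left(\frac{1}{13457} + 2 \left(-140\right) \left(-44 - 140\right)\right) + 23239 = \left(\frac{1}{13457} + 2 \left(-140\right) \left(-184\right)\right) + 23239 = \left(\frac{1}{13457} + 51520\right) + 23239 = \frac{693304641}{13457} + 23239 = \frac{1006031864}{13457}$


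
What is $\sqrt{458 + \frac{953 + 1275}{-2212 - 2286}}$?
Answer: $\frac{8 \sqrt{36157173}}{2249} \approx 21.389$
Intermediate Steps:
$\sqrt{458 + \frac{953 + 1275}{-2212 - 2286}} = \sqrt{458 + \frac{2228}{-4498}} = \sqrt{458 + 2228 \left(- \frac{1}{4498}\right)} = \sqrt{458 - \frac{1114}{2249}} = \sqrt{\frac{1028928}{2249}} = \frac{8 \sqrt{36157173}}{2249}$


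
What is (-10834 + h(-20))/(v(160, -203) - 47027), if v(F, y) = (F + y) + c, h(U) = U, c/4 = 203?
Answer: 5427/23129 ≈ 0.23464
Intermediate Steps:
c = 812 (c = 4*203 = 812)
v(F, y) = 812 + F + y (v(F, y) = (F + y) + 812 = 812 + F + y)
(-10834 + h(-20))/(v(160, -203) - 47027) = (-10834 - 20)/((812 + 160 - 203) - 47027) = -10854/(769 - 47027) = -10854/(-46258) = -10854*(-1/46258) = 5427/23129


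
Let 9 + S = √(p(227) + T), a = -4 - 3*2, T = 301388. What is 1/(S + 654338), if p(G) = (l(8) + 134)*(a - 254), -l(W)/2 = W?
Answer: 654329/428146170005 - 2*√67559/428146170005 ≈ 1.5271e-6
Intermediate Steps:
l(W) = -2*W
a = -10 (a = -4 - 6 = -10)
p(G) = -31152 (p(G) = (-2*8 + 134)*(-10 - 254) = (-16 + 134)*(-264) = 118*(-264) = -31152)
S = -9 + 2*√67559 (S = -9 + √(-31152 + 301388) = -9 + √270236 = -9 + 2*√67559 ≈ 510.84)
1/(S + 654338) = 1/((-9 + 2*√67559) + 654338) = 1/(654329 + 2*√67559)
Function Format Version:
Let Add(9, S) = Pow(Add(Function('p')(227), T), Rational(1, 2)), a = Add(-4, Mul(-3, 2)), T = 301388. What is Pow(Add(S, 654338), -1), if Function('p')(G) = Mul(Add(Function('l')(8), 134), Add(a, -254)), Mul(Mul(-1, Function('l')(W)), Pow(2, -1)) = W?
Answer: Add(Rational(654329, 428146170005), Mul(Rational(-2, 428146170005), Pow(67559, Rational(1, 2)))) ≈ 1.5271e-6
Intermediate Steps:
Function('l')(W) = Mul(-2, W)
a = -10 (a = Add(-4, -6) = -10)
Function('p')(G) = -31152 (Function('p')(G) = Mul(Add(Mul(-2, 8), 134), Add(-10, -254)) = Mul(Add(-16, 134), -264) = Mul(118, -264) = -31152)
S = Add(-9, Mul(2, Pow(67559, Rational(1, 2)))) (S = Add(-9, Pow(Add(-31152, 301388), Rational(1, 2))) = Add(-9, Pow(270236, Rational(1, 2))) = Add(-9, Mul(2, Pow(67559, Rational(1, 2)))) ≈ 510.84)
Pow(Add(S, 654338), -1) = Pow(Add(Add(-9, Mul(2, Pow(67559, Rational(1, 2)))), 654338), -1) = Pow(Add(654329, Mul(2, Pow(67559, Rational(1, 2)))), -1)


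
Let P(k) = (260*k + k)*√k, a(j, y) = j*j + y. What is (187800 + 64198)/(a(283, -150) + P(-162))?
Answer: 20144468122/296008582609 + 95894814924*I*√2/296008582609 ≈ 0.068054 + 0.45815*I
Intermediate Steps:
a(j, y) = y + j² (a(j, y) = j² + y = y + j²)
P(k) = 261*k^(3/2) (P(k) = (261*k)*√k = 261*k^(3/2))
(187800 + 64198)/(a(283, -150) + P(-162)) = (187800 + 64198)/((-150 + 283²) + 261*(-162)^(3/2)) = 251998/((-150 + 80089) + 261*(-1458*I*√2)) = 251998/(79939 - 380538*I*√2)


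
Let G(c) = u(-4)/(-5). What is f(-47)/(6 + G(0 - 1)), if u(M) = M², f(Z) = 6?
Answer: 15/7 ≈ 2.1429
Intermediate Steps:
G(c) = -16/5 (G(c) = (-4)²/(-5) = 16*(-⅕) = -16/5)
f(-47)/(6 + G(0 - 1)) = 6/(6 - 16/5) = 6/(14/5) = 6*(5/14) = 15/7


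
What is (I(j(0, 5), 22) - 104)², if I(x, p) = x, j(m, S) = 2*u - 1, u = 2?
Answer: 10201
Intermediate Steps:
j(m, S) = 3 (j(m, S) = 2*2 - 1 = 4 - 1 = 3)
(I(j(0, 5), 22) - 104)² = (3 - 104)² = (-101)² = 10201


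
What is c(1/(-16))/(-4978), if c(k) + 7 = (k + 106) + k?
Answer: -791/39824 ≈ -0.019862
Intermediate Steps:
c(k) = 99 + 2*k (c(k) = -7 + ((k + 106) + k) = -7 + ((106 + k) + k) = -7 + (106 + 2*k) = 99 + 2*k)
c(1/(-16))/(-4978) = (99 + 2/(-16))/(-4978) = (99 + 2*(-1/16))*(-1/4978) = (99 - ⅛)*(-1/4978) = (791/8)*(-1/4978) = -791/39824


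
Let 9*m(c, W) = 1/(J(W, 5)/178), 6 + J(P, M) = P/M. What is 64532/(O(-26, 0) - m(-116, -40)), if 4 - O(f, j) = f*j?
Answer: 4065516/341 ≈ 11922.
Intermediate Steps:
J(P, M) = -6 + P/M
O(f, j) = 4 - f*j
m(c, W) = 1/(9*(-3/89 + W/890)) (m(c, W) = 1/(9*(((-6 + W/5)/178))) = 1/(9*(((-6 + W*(⅕))*(1/178)))) = 1/(9*(((-6 + W/5)*(1/178)))) = 1/(9*(-3/89 + W/890)))
64532/(O(-26, 0) - m(-116, -40)) = 64532/((4 - 1*(-26)*0) - 890/(9*(-30 - 40))) = 64532/((4 + 0) - 890/(9*(-70))) = 64532/(4 - 890*(-1)/(9*70)) = 64532/(4 - 1*(-89/63)) = 64532/(4 + 89/63) = 64532/(341/63) = 64532*(63/341) = 4065516/341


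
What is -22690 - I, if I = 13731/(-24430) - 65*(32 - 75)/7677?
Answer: -4255452174863/187549110 ≈ -22690.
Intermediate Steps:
I = -37131037/187549110 (I = 13731*(-1/24430) - 65*(-43)*(1/7677) = -13731/24430 + 2795*(1/7677) = -13731/24430 + 2795/7677 = -37131037/187549110 ≈ -0.19798)
-22690 - I = -22690 - 1*(-37131037/187549110) = -22690 + 37131037/187549110 = -4255452174863/187549110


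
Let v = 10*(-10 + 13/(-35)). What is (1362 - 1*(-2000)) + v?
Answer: 22808/7 ≈ 3258.3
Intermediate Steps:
v = -726/7 (v = 10*(-10 + 13*(-1/35)) = 10*(-10 - 13/35) = 10*(-363/35) = -726/7 ≈ -103.71)
(1362 - 1*(-2000)) + v = (1362 - 1*(-2000)) - 726/7 = (1362 + 2000) - 726/7 = 3362 - 726/7 = 22808/7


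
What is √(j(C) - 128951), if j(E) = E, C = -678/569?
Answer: I*√41749690493/569 ≈ 359.1*I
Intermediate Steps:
C = -678/569 (C = -678*1/569 = -678/569 ≈ -1.1916)
√(j(C) - 128951) = √(-678/569 - 128951) = √(-73373797/569) = I*√41749690493/569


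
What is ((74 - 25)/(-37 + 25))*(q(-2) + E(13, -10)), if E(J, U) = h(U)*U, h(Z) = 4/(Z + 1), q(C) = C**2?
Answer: -931/27 ≈ -34.482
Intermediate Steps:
h(Z) = 4/(1 + Z)
E(J, U) = 4*U/(1 + U) (E(J, U) = (4/(1 + U))*U = 4*U/(1 + U))
((74 - 25)/(-37 + 25))*(q(-2) + E(13, -10)) = ((74 - 25)/(-37 + 25))*((-2)**2 + 4*(-10)/(1 - 10)) = (49/(-12))*(4 + 4*(-10)/(-9)) = (49*(-1/12))*(4 + 4*(-10)*(-1/9)) = -49*(4 + 40/9)/12 = -49/12*76/9 = -931/27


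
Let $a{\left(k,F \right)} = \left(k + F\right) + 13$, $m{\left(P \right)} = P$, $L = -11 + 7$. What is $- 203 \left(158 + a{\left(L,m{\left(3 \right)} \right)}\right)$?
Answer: $-34510$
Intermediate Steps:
$L = -4$
$a{\left(k,F \right)} = 13 + F + k$ ($a{\left(k,F \right)} = \left(F + k\right) + 13 = 13 + F + k$)
$- 203 \left(158 + a{\left(L,m{\left(3 \right)} \right)}\right) = - 203 \left(158 + \left(13 + 3 - 4\right)\right) = - 203 \left(158 + 12\right) = \left(-203\right) 170 = -34510$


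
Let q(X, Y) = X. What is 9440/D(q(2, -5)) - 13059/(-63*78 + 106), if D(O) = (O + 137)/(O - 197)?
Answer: -8848751199/668312 ≈ -13240.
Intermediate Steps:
D(O) = (137 + O)/(-197 + O)
9440/D(q(2, -5)) - 13059/(-63*78 + 106) = 9440/(((137 + 2)/(-197 + 2))) - 13059/(-63*78 + 106) = 9440/((139/(-195))) - 13059/(-4914 + 106) = 9440/((-1/195*139)) - 13059/(-4808) = 9440/(-139/195) - 13059*(-1/4808) = 9440*(-195/139) + 13059/4808 = -1840800/139 + 13059/4808 = -8848751199/668312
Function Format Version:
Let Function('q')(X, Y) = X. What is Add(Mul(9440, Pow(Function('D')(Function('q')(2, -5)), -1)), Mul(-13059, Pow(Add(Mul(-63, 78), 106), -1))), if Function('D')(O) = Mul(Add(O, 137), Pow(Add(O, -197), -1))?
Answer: Rational(-8848751199, 668312) ≈ -13240.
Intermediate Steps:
Function('D')(O) = Mul(Pow(Add(-197, O), -1), Add(137, O)) (Function('D')(O) = Mul(Add(137, O), Pow(Add(-197, O), -1)) = Mul(Pow(Add(-197, O), -1), Add(137, O)))
Add(Mul(9440, Pow(Function('D')(Function('q')(2, -5)), -1)), Mul(-13059, Pow(Add(Mul(-63, 78), 106), -1))) = Add(Mul(9440, Pow(Mul(Pow(Add(-197, 2), -1), Add(137, 2)), -1)), Mul(-13059, Pow(Add(Mul(-63, 78), 106), -1))) = Add(Mul(9440, Pow(Mul(Pow(-195, -1), 139), -1)), Mul(-13059, Pow(Add(-4914, 106), -1))) = Add(Mul(9440, Pow(Mul(Rational(-1, 195), 139), -1)), Mul(-13059, Pow(-4808, -1))) = Add(Mul(9440, Pow(Rational(-139, 195), -1)), Mul(-13059, Rational(-1, 4808))) = Add(Mul(9440, Rational(-195, 139)), Rational(13059, 4808)) = Add(Rational(-1840800, 139), Rational(13059, 4808)) = Rational(-8848751199, 668312)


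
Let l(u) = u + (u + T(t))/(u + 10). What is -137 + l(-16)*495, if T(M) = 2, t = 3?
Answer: -6902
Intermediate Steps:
l(u) = u + (2 + u)/(10 + u) (l(u) = u + (u + 2)/(u + 10) = u + (2 + u)/(10 + u))
-137 + l(-16)*495 = -137 + ((2 + (-16)² + 11*(-16))/(10 - 16))*495 = -137 + ((2 + 256 - 176)/(-6))*495 = -137 - ⅙*82*495 = -137 - 41/3*495 = -137 - 6765 = -6902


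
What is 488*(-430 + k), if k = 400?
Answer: -14640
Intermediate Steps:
488*(-430 + k) = 488*(-430 + 400) = 488*(-30) = -14640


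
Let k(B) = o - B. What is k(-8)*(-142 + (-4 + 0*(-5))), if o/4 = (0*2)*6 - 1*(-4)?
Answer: -3504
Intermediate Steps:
o = 16 (o = 4*((0*2)*6 - 1*(-4)) = 4*(0*6 + 4) = 4*(0 + 4) = 4*4 = 16)
k(B) = 16 - B
k(-8)*(-142 + (-4 + 0*(-5))) = (16 - 1*(-8))*(-142 + (-4 + 0*(-5))) = (16 + 8)*(-142 + (-4 + 0)) = 24*(-142 - 4) = 24*(-146) = -3504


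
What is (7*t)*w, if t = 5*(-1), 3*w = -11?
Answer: 385/3 ≈ 128.33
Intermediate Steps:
w = -11/3 (w = (⅓)*(-11) = -11/3 ≈ -3.6667)
t = -5
(7*t)*w = (7*(-5))*(-11/3) = -35*(-11/3) = 385/3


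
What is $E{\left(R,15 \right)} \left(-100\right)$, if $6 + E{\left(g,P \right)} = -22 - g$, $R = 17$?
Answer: $4500$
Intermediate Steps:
$E{\left(g,P \right)} = -28 - g$ ($E{\left(g,P \right)} = -6 - \left(22 + g\right) = -28 - g$)
$E{\left(R,15 \right)} \left(-100\right) = \left(-28 - 17\right) \left(-100\right) = \left(-45\right) \left(-100\right) = 4500$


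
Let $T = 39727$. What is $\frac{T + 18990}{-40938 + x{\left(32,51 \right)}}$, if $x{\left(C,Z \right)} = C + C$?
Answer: $- \frac{58717}{40874} \approx -1.4365$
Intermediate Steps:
$x{\left(C,Z \right)} = 2 C$
$\frac{T + 18990}{-40938 + x{\left(32,51 \right)}} = \frac{39727 + 18990}{-40938 + 2 \cdot 32} = \frac{58717}{-40938 + 64} = \frac{58717}{-40874} = 58717 \left(- \frac{1}{40874}\right) = - \frac{58717}{40874}$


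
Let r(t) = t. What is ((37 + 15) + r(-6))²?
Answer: 2116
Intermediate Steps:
((37 + 15) + r(-6))² = ((37 + 15) - 6)² = (52 - 6)² = 46² = 2116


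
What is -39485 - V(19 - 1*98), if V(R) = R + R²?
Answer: -45647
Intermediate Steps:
-39485 - V(19 - 1*98) = -39485 - (19 - 1*98)*(1 + (19 - 1*98)) = -39485 - (19 - 98)*(1 + (19 - 98)) = -39485 - (-79)*(1 - 79) = -39485 - (-79)*(-78) = -39485 - 1*6162 = -39485 - 6162 = -45647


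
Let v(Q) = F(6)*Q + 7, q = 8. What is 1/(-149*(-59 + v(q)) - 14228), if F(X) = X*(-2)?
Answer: 1/7824 ≈ 0.00012781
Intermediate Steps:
F(X) = -2*X
v(Q) = 7 - 12*Q (v(Q) = (-2*6)*Q + 7 = -12*Q + 7 = 7 - 12*Q)
1/(-149*(-59 + v(q)) - 14228) = 1/(-149*(-59 + (7 - 12*8)) - 14228) = 1/(-149*(-59 + (7 - 96)) - 14228) = 1/(-149*(-59 - 89) - 14228) = 1/(-149*(-148) - 14228) = 1/(22052 - 14228) = 1/7824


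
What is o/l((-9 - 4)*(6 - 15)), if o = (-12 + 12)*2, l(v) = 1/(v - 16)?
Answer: 0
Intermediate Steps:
l(v) = 1/(-16 + v)
o = 0 (o = 0*2 = 0)
o/l((-9 - 4)*(6 - 15)) = 0/(1/(-16 + (-9 - 4)*(6 - 15))) = 0/(1/(-16 - 13*(-9))) = 0/(1/(-16 + 117)) = 0/(1/101) = 0*101 = 0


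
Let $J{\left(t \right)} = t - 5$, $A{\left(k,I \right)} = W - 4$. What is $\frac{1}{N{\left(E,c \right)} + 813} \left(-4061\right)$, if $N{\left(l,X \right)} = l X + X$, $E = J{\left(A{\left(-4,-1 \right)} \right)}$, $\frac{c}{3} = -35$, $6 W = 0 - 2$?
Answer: $- \frac{4061}{1688} \approx -2.4058$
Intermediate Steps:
$W = - \frac{1}{3}$ ($W = \frac{0 - 2}{6} = \frac{1}{6} \left(-2\right) = - \frac{1}{3} \approx -0.33333$)
$c = -105$ ($c = 3 \left(-35\right) = -105$)
$A{\left(k,I \right)} = - \frac{13}{3}$ ($A{\left(k,I \right)} = - \frac{1}{3} - 4 = - \frac{13}{3}$)
$J{\left(t \right)} = -5 + t$
$E = - \frac{28}{3}$ ($E = -5 - \frac{13}{3} = - \frac{28}{3} \approx -9.3333$)
$N{\left(l,X \right)} = X + X l$ ($N{\left(l,X \right)} = X l + X = X + X l$)
$\frac{1}{N{\left(E,c \right)} + 813} \left(-4061\right) = \frac{1}{- 105 \left(1 - \frac{28}{3}\right) + 813} \left(-4061\right) = \frac{1}{\left(-105\right) \left(- \frac{25}{3}\right) + 813} \left(-4061\right) = \frac{1}{875 + 813} \left(-4061\right) = \frac{1}{1688} \left(-4061\right) = - \frac{4061}{1688}$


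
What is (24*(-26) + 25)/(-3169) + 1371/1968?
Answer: 1841177/2078864 ≈ 0.88566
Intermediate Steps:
(24*(-26) + 25)/(-3169) + 1371/1968 = (-624 + 25)*(-1/3169) + 1371*(1/1968) = -599*(-1/3169) + 457/656 = 599/3169 + 457/656 = 1841177/2078864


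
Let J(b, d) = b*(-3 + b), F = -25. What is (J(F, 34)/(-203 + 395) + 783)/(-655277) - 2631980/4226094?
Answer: -13824003181571/22154097584304 ≈ -0.62399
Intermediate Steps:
(J(F, 34)/(-203 + 395) + 783)/(-655277) - 2631980/4226094 = ((-25*(-3 - 25))/(-203 + 395) + 783)/(-655277) - 2631980/4226094 = (-25*(-28)/192 + 783)*(-1/655277) - 2631980*1/4226094 = (700*(1/192) + 783)*(-1/655277) - 1315990/2113047 = (175/48 + 783)*(-1/655277) - 1315990/2113047 = (37759/48)*(-1/655277) - 1315990/2113047 = -37759/31453296 - 1315990/2113047 = -13824003181571/22154097584304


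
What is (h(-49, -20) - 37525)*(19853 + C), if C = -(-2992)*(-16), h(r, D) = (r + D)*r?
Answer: 956680736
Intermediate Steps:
h(r, D) = r*(D + r) (h(r, D) = (D + r)*r = r*(D + r))
C = -47872 (C = -748*64 = -47872)
(h(-49, -20) - 37525)*(19853 + C) = (-49*(-20 - 49) - 37525)*(19853 - 47872) = (-49*(-69) - 37525)*(-28019) = (3381 - 37525)*(-28019) = -34144*(-28019) = 956680736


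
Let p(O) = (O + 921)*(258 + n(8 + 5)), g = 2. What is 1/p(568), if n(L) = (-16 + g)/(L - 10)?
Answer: 3/1131640 ≈ 2.6510e-6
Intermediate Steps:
n(L) = -14/(-10 + L) (n(L) = (-16 + 2)/(L - 10) = -14/(-10 + L))
p(O) = 233320 + 760*O/3 (p(O) = (O + 921)*(258 - 14/(-10 + (8 + 5))) = (921 + O)*(258 - 14/(-10 + 13)) = (921 + O)*(258 - 14/3) = (921 + O)*(760/3) = 233320 + 760*O/3)
1/p(568) = 1/(233320 + (760/3)*568) = 1/(233320 + 431680/3) = 1/(1131640/3) = 3/1131640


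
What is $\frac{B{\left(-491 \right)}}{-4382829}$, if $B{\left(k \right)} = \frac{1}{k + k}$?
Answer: $\frac{1}{4303938078} \approx 2.3235 \cdot 10^{-10}$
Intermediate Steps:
$B{\left(k \right)} = \frac{1}{2 k}$
$\frac{B{\left(-491 \right)}}{-4382829} = \frac{\frac{1}{2} \frac{1}{-491}}{-4382829} = \frac{1}{2} \left(- \frac{1}{491}\right) \left(- \frac{1}{4382829}\right) = \left(- \frac{1}{982}\right) \left(- \frac{1}{4382829}\right) = \frac{1}{4303938078}$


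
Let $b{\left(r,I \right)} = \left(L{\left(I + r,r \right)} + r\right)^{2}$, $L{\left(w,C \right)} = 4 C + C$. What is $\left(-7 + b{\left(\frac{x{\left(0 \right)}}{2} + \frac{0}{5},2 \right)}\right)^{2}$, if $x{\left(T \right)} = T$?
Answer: $49$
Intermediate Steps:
$L{\left(w,C \right)} = 5 C$
$b{\left(r,I \right)} = 36 r^{2}$ ($b{\left(r,I \right)} = \left(5 r + r\right)^{2} = \left(6 r\right)^{2} = 36 r^{2}$)
$\left(-7 + b{\left(\frac{x{\left(0 \right)}}{2} + \frac{0}{5},2 \right)}\right)^{2} = \left(-7 + 36 \left(\frac{0}{2} + \frac{0}{5}\right)^{2}\right)^{2} = \left(-7 + 36 \left(0 \cdot \frac{1}{2} + 0 \cdot \frac{1}{5}\right)^{2}\right)^{2} = \left(-7 + 36 \left(0 + 0\right)^{2}\right)^{2} = \left(-7 + 36 \cdot 0^{2}\right)^{2} = \left(-7 + 36 \cdot 0\right)^{2} = \left(-7 + 0\right)^{2} = \left(-7\right)^{2} = 49$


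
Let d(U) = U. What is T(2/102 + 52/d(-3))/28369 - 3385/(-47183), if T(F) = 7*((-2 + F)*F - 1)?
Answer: 536176088339/3481528304727 ≈ 0.15401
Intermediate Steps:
T(F) = -7 + 7*F*(-2 + F) (T(F) = 7*(F*(-2 + F) - 1) = 7*(-1 + F*(-2 + F)) = -7 + 7*F*(-2 + F))
T(2/102 + 52/d(-3))/28369 - 3385/(-47183) = (-7 - 14*(2/102 + 52/(-3)) + 7*(2/102 + 52/(-3))²)/28369 - 3385/(-47183) = (-7 - 14*(2*(1/102) + 52*(-⅓)) + 7*(2*(1/102) + 52*(-⅓))²)*(1/28369) - 3385*(-1/47183) = (-7 - 14*(1/51 - 52/3) + 7*(1/51 - 52/3)²)*(1/28369) + 3385/47183 = (-7 - 14*(-883/51) + 7*(-883/51)²)*(1/28369) + 3385/47183 = (-7 + 12362/51 + 7*(779689/2601))*(1/28369) + 3385/47183 = (-7 + 12362/51 + 5457823/2601)*(1/28369) + 3385/47183 = (6070078/2601)*(1/28369) + 3385/47183 = 6070078/73787769 + 3385/47183 = 536176088339/3481528304727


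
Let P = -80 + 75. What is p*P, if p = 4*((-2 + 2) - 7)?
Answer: 140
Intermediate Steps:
P = -5
p = -28 (p = 4*(0 - 7) = 4*(-7) = -28)
p*P = -28*(-5) = 140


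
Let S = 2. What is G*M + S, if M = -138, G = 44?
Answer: -6070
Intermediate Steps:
G*M + S = 44*(-138) + 2 = -6072 + 2 = -6070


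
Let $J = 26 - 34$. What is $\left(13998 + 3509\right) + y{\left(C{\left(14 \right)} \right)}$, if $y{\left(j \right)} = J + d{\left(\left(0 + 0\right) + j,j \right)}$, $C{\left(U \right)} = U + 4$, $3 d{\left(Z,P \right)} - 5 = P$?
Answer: $\frac{52520}{3} \approx 17507.0$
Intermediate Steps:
$d{\left(Z,P \right)} = \frac{5}{3} + \frac{P}{3}$
$C{\left(U \right)} = 4 + U$
$J = -8$ ($J = 26 - 34 = -8$)
$y{\left(j \right)} = - \frac{19}{3} + \frac{j}{3}$ ($y{\left(j \right)} = -8 + \left(\frac{5}{3} + \frac{j}{3}\right) = - \frac{19}{3} + \frac{j}{3}$)
$\left(13998 + 3509\right) + y{\left(C{\left(14 \right)} \right)} = \left(13998 + 3509\right) - \left(\frac{19}{3} - \frac{4 + 14}{3}\right) = 17507 + \left(- \frac{19}{3} + \frac{1}{3} \cdot 18\right) = 17507 + \left(- \frac{19}{3} + 6\right) = 17507 - \frac{1}{3} = \frac{52520}{3}$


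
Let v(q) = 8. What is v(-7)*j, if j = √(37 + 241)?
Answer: 8*√278 ≈ 133.39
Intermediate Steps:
j = √278 ≈ 16.673
v(-7)*j = 8*√278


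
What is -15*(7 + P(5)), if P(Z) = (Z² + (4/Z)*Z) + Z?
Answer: -615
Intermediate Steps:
P(Z) = 4 + Z + Z² (P(Z) = (Z² + 4) + Z = (4 + Z²) + Z = 4 + Z + Z²)
-15*(7 + P(5)) = -15*(7 + (4 + 5 + 5²)) = -15*(7 + (4 + 5 + 25)) = -15*(7 + 34) = -15*41 = -615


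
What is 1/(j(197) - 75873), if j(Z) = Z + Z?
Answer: -1/75479 ≈ -1.3249e-5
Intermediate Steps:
j(Z) = 2*Z
1/(j(197) - 75873) = 1/(2*197 - 75873) = 1/(394 - 75873) = 1/(-75479) = -1/75479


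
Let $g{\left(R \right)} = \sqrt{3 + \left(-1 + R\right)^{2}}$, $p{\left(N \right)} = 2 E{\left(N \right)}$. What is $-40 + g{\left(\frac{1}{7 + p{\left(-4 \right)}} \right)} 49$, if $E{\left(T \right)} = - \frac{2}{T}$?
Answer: $-40 + \frac{49 \sqrt{241}}{8} \approx 55.086$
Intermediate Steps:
$p{\left(N \right)} = - \frac{4}{N}$ ($p{\left(N \right)} = 2 \left(- \frac{2}{N}\right) = - \frac{4}{N}$)
$-40 + g{\left(\frac{1}{7 + p{\left(-4 \right)}} \right)} 49 = -40 + \sqrt{3 + \left(-1 + \frac{1}{7 - \frac{4}{-4}}\right)^{2}} \cdot 49 = -40 + \sqrt{3 + \left(-1 + \frac{1}{7 - -1}\right)^{2}} \cdot 49 = -40 + \sqrt{3 + \left(-1 + \frac{1}{7 + 1}\right)^{2}} \cdot 49 = -40 + \sqrt{3 + \left(-1 + \frac{1}{8}\right)^{2}} \cdot 49 = -40 + \sqrt{3 + \left(- \frac{7}{8}\right)^{2}} \cdot 49 = -40 + \sqrt{3 + \frac{49}{64}} \cdot 49 = -40 + \sqrt{\frac{241}{64}} \cdot 49 = -40 + \frac{\sqrt{241}}{8} \cdot 49 = -40 + \frac{49 \sqrt{241}}{8}$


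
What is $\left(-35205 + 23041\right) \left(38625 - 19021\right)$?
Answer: $-238463056$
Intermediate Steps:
$\left(-35205 + 23041\right) \left(38625 - 19021\right) = \left(-12164\right) 19604 = -238463056$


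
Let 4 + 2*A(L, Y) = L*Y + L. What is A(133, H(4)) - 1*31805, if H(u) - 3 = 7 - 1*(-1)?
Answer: -31009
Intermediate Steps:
H(u) = 11 (H(u) = 3 + (7 - 1*(-1)) = 3 + (7 + 1) = 3 + 8 = 11)
A(L, Y) = -2 + L/2 + L*Y/2 (A(L, Y) = -2 + (L*Y + L)/2 = -2 + (L + L*Y)/2 = -2 + (L/2 + L*Y/2) = -2 + L/2 + L*Y/2)
A(133, H(4)) - 1*31805 = (-2 + (½)*133 + (½)*133*11) - 1*31805 = (-2 + 133/2 + 1463/2) - 31805 = 796 - 31805 = -31009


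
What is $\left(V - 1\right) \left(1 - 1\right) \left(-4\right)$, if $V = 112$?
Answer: $0$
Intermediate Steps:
$\left(V - 1\right) \left(1 - 1\right) \left(-4\right) = \left(112 - 1\right) \left(1 - 1\right) \left(-4\right) = 111 \cdot 0 \left(-4\right) = 111 \cdot 0 = 0$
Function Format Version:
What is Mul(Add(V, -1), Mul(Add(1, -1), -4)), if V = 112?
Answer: 0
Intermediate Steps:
Mul(Add(V, -1), Mul(Add(1, -1), -4)) = Mul(Add(112, -1), Mul(Add(1, -1), -4)) = Mul(111, Mul(0, -4)) = Mul(111, 0) = 0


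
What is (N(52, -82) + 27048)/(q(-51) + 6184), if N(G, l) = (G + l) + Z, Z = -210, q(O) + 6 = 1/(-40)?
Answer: 357440/82373 ≈ 4.3393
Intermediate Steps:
q(O) = -241/40 (q(O) = -6 + 1/(-40) = -6 - 1/40 = -241/40)
N(G, l) = -210 + G + l (N(G, l) = (G + l) - 210 = -210 + G + l)
(N(52, -82) + 27048)/(q(-51) + 6184) = ((-210 + 52 - 82) + 27048)/(-241/40 + 6184) = (-240 + 27048)/(247119/40) = 26808*(40/247119) = 357440/82373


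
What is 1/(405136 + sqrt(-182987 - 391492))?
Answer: 405136/164135752975 - 3*I*sqrt(63831)/164135752975 ≈ 2.4683e-6 - 4.6178e-9*I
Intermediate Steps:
1/(405136 + sqrt(-182987 - 391492)) = 1/(405136 + sqrt(-574479)) = 1/(405136 + 3*I*sqrt(63831))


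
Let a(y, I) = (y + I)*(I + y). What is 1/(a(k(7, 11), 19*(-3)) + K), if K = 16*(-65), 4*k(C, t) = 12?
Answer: 1/1876 ≈ 0.00053305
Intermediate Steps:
k(C, t) = 3 (k(C, t) = (¼)*12 = 3)
a(y, I) = (I + y)² (a(y, I) = (I + y)*(I + y) = (I + y)²)
K = -1040
1/(a(k(7, 11), 19*(-3)) + K) = 1/((19*(-3) + 3)² - 1040) = 1/((-57 + 3)² - 1040) = 1/((-54)² - 1040) = 1/(2916 - 1040) = 1/1876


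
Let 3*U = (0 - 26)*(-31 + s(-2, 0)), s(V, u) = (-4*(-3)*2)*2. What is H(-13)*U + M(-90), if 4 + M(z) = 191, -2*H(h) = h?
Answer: -2312/3 ≈ -770.67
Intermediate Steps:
H(h) = -h/2
M(z) = 187 (M(z) = -4 + 191 = 187)
s(V, u) = 48 (s(V, u) = (12*2)*2 = 24*2 = 48)
U = -442/3 (U = ((0 - 26)*(-31 + 48))/3 = (-26*17)/3 = (1/3)*(-442) = -442/3 ≈ -147.33)
H(-13)*U + M(-90) = -1/2*(-13)*(-442/3) + 187 = (13/2)*(-442/3) + 187 = -2873/3 + 187 = -2312/3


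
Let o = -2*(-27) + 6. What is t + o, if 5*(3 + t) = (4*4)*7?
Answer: 397/5 ≈ 79.400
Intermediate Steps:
o = 60 (o = 54 + 6 = 60)
t = 97/5 (t = -3 + ((4*4)*7)/5 = -3 + (16*7)/5 = -3 + (⅕)*112 = -3 + 112/5 = 97/5 ≈ 19.400)
t + o = 97/5 + 60 = 397/5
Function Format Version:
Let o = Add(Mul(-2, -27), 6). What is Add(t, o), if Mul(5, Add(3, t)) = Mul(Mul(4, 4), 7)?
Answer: Rational(397, 5) ≈ 79.400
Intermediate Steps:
o = 60 (o = Add(54, 6) = 60)
t = Rational(97, 5) (t = Add(-3, Mul(Rational(1, 5), Mul(Mul(4, 4), 7))) = Add(-3, Mul(Rational(1, 5), Mul(16, 7))) = Add(-3, Mul(Rational(1, 5), 112)) = Add(-3, Rational(112, 5)) = Rational(97, 5) ≈ 19.400)
Add(t, o) = Add(Rational(97, 5), 60) = Rational(397, 5)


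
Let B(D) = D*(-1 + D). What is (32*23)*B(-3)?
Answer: 8832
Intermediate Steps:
(32*23)*B(-3) = (32*23)*(-3*(-1 - 3)) = 736*(-3*(-4)) = 736*12 = 8832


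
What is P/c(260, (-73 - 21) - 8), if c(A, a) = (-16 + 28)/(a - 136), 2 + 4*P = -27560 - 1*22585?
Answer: 5967493/24 ≈ 2.4865e+5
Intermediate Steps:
P = -50147/4 (P = -½ + (-27560 - 1*22585)/4 = -½ + (-27560 - 22585)/4 = -½ + (¼)*(-50145) = -½ - 50145/4 = -50147/4 ≈ -12537.)
c(A, a) = 12/(-136 + a)
P/c(260, (-73 - 21) - 8) = -(-150441 + 50147*(-73 - 21)/48) = -50147/(4*(12/(-136 + (-94 - 8)))) = -50147/(4*(12/(-136 - 102))) = -50147/(4*(12/(-238))) = -50147/(4*(12*(-1/238))) = -50147/(4*(-6/119)) = -50147/4*(-119/6) = 5967493/24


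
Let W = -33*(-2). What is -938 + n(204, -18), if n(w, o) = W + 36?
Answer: -836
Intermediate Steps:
W = 66
n(w, o) = 102 (n(w, o) = 66 + 36 = 102)
-938 + n(204, -18) = -938 + 102 = -836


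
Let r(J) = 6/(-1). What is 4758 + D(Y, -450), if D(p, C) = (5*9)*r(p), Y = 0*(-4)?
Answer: 4488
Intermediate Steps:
r(J) = -6 (r(J) = 6*(-1) = -6)
Y = 0
D(p, C) = -270 (D(p, C) = (5*9)*(-6) = 45*(-6) = -270)
4758 + D(Y, -450) = 4758 - 270 = 4488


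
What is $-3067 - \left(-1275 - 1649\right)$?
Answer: $-143$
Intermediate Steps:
$-3067 - \left(-1275 - 1649\right) = -3067 - -2924 = -3067 + 2924 = -143$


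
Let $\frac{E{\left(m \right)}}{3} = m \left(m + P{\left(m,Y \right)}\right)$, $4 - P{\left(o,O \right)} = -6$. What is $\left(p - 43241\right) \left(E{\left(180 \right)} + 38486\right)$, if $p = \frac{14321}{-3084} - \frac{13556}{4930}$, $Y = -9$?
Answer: $- \frac{23192907521814811}{3801030} \approx -6.1017 \cdot 10^{9}$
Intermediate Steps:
$p = - \frac{56204617}{7602060}$ ($p = 14321 \left(- \frac{1}{3084}\right) - \frac{6778}{2465} = - \frac{14321}{3084} - \frac{6778}{2465} = - \frac{56204617}{7602060} \approx -7.3933$)
$P{\left(o,O \right)} = 10$ ($P{\left(o,O \right)} = 4 - -6 = 4 + 6 = 10$)
$E{\left(m \right)} = 3 m \left(10 + m\right)$ ($E{\left(m \right)} = 3 m \left(m + 10\right) = 3 m \left(10 + m\right)$)
$\left(p - 43241\right) \left(E{\left(180 \right)} + 38486\right) = \left(- \frac{56204617}{7602060} - 43241\right) \left(3 \cdot 180 \left(10 + 180\right) + 38486\right) = - \frac{328776881077 \left(3 \cdot 180 \cdot 190 + 38486\right)}{7602060} = - \frac{328776881077 \left(102600 + 38486\right)}{7602060} = \left(- \frac{328776881077}{7602060}\right) 141086 = - \frac{23192907521814811}{3801030}$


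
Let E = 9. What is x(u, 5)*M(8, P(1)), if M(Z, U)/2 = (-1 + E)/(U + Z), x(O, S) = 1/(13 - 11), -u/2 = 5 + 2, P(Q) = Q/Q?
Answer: 8/9 ≈ 0.88889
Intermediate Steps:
P(Q) = 1
u = -14 (u = -2*(5 + 2) = -2*7 = -14)
x(O, S) = ½ (x(O, S) = 1/2 = ½)
M(Z, U) = 16/(U + Z) (M(Z, U) = 2*((-1 + 9)/(U + Z)) = 2*(8/(U + Z)) = 16/(U + Z))
x(u, 5)*M(8, P(1)) = (16/(1 + 8))/2 = (16/9)/2 = (16*(⅑))/2 = (½)*(16/9) = 8/9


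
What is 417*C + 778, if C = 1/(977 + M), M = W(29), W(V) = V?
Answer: 783085/1006 ≈ 778.41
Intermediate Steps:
M = 29
C = 1/1006 (C = 1/(977 + 29) = 1/1006 ≈ 0.00099404)
417*C + 778 = 417*(1/1006) + 778 = 417/1006 + 778 = 783085/1006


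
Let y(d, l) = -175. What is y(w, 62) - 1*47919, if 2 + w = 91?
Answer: -48094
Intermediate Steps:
w = 89 (w = -2 + 91 = 89)
y(w, 62) - 1*47919 = -175 - 1*47919 = -175 - 47919 = -48094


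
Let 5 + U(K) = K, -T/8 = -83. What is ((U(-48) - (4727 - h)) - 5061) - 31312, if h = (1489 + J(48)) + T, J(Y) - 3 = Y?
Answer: -38949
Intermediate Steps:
T = 664 (T = -8*(-83) = 664)
J(Y) = 3 + Y
U(K) = -5 + K
h = 2204 (h = (1489 + (3 + 48)) + 664 = (1489 + 51) + 664 = 1540 + 664 = 2204)
((U(-48) - (4727 - h)) - 5061) - 31312 = (((-5 - 48) - (4727 - 1*2204)) - 5061) - 31312 = ((-53 - (4727 - 2204)) - 5061) - 31312 = ((-53 - 1*2523) - 5061) - 31312 = ((-53 - 2523) - 5061) - 31312 = (-2576 - 5061) - 31312 = -7637 - 31312 = -38949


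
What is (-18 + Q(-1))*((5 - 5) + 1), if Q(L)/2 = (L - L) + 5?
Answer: -8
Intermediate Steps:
Q(L) = 10 (Q(L) = 2*((L - L) + 5) = 2*(0 + 5) = 2*5 = 10)
(-18 + Q(-1))*((5 - 5) + 1) = (-18 + 10)*((5 - 5) + 1) = -8*(0 + 1) = -8*1 = -8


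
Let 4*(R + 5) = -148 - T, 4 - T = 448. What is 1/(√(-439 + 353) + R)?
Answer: 69/4847 - I*√86/4847 ≈ 0.014236 - 0.0019133*I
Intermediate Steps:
T = -444 (T = 4 - 1*448 = 4 - 448 = -444)
R = 69 (R = -5 + (-148 - 1*(-444))/4 = -5 + (-148 + 444)/4 = -5 + (¼)*296 = -5 + 74 = 69)
1/(√(-439 + 353) + R) = 1/(√(-439 + 353) + 69) = 1/(√(-86) + 69) = 1/(I*√86 + 69) = 1/(69 + I*√86)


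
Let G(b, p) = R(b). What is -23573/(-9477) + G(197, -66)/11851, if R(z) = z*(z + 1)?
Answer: 649023485/112311927 ≈ 5.7788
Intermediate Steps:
R(z) = z*(1 + z)
G(b, p) = b*(1 + b)
-23573/(-9477) + G(197, -66)/11851 = -23573/(-9477) + (197*(1 + 197))/11851 = -23573*(-1/9477) + (197*198)*(1/11851) = 23573/9477 + 39006*(1/11851) = 23573/9477 + 39006/11851 = 649023485/112311927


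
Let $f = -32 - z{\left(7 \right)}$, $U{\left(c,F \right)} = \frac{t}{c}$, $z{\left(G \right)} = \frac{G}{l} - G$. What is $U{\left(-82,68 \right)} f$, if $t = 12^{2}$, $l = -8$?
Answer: $\frac{1737}{41} \approx 42.366$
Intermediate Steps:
$t = 144$
$z{\left(G \right)} = - \frac{9 G}{8}$ ($z{\left(G \right)} = \frac{G}{-8} - G = G \left(- \frac{1}{8}\right) - G = - \frac{G}{8} - G = - \frac{9 G}{8}$)
$U{\left(c,F \right)} = \frac{144}{c}$
$f = - \frac{193}{8}$ ($f = -32 - \left(- \frac{9}{8}\right) 7 = -32 - - \frac{63}{8} = -32 + \frac{63}{8} = - \frac{193}{8} \approx -24.125$)
$U{\left(-82,68 \right)} f = \frac{144}{-82} \left(- \frac{193}{8}\right) = 144 \left(- \frac{1}{82}\right) \left(- \frac{193}{8}\right) = \left(- \frac{72}{41}\right) \left(- \frac{193}{8}\right) = \frac{1737}{41}$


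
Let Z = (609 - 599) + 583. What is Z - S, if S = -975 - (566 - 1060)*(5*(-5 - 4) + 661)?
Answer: -302736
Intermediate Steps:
S = 303329 (S = -975 - (-494)*(5*(-9) + 661) = -975 - (-494)*(-45 + 661) = -975 - (-494)*616 = -975 - 1*(-304304) = -975 + 304304 = 303329)
Z = 593 (Z = 10 + 583 = 593)
Z - S = 593 - 1*303329 = 593 - 303329 = -302736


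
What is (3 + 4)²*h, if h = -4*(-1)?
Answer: 196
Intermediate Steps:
h = 4
(3 + 4)²*h = (3 + 4)²*4 = 7²*4 = 49*4 = 196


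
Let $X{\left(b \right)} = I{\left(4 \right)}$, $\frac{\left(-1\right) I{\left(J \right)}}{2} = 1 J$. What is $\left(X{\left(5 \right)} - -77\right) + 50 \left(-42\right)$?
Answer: $-2031$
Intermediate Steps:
$I{\left(J \right)} = - 2 J$ ($I{\left(J \right)} = - 2 \cdot 1 J = - 2 J$)
$X{\left(b \right)} = -8$ ($X{\left(b \right)} = \left(-2\right) 4 = -8$)
$\left(X{\left(5 \right)} - -77\right) + 50 \left(-42\right) = \left(-8 - -77\right) + 50 \left(-42\right) = \left(-8 + 77\right) - 2100 = 69 - 2100 = -2031$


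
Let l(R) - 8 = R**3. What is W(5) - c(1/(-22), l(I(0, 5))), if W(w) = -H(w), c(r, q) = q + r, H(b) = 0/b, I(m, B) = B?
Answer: -2925/22 ≈ -132.95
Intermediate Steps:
H(b) = 0
l(R) = 8 + R**3
W(w) = 0 (W(w) = -1*0 = 0)
W(5) - c(1/(-22), l(I(0, 5))) = 0 - ((8 + 5**3) + 1/(-22)) = 0 - ((8 + 125) - 1/22) = 0 - (133 - 1/22) = 0 - 1*2925/22 = 0 - 2925/22 = -2925/22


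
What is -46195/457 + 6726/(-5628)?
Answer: -43843207/428666 ≈ -102.28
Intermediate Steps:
-46195/457 + 6726/(-5628) = -46195*1/457 + 6726*(-1/5628) = -46195/457 - 1121/938 = -43843207/428666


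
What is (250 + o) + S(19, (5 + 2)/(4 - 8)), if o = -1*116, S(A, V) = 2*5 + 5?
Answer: 149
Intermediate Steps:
S(A, V) = 15 (S(A, V) = 10 + 5 = 15)
o = -116
(250 + o) + S(19, (5 + 2)/(4 - 8)) = (250 - 116) + 15 = 134 + 15 = 149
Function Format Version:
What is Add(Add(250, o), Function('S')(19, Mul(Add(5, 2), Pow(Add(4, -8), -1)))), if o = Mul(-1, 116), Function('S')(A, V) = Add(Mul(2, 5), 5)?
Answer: 149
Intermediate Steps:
Function('S')(A, V) = 15 (Function('S')(A, V) = Add(10, 5) = 15)
o = -116
Add(Add(250, o), Function('S')(19, Mul(Add(5, 2), Pow(Add(4, -8), -1)))) = Add(Add(250, -116), 15) = Add(134, 15) = 149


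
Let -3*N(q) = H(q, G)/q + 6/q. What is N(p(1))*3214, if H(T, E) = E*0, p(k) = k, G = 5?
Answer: -6428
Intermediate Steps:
H(T, E) = 0
N(q) = -2/q (N(q) = -(0/q + 6/q)/3 = -(0 + 6/q)/3 = -2/q)
N(p(1))*3214 = -2/1*3214 = -2*1*3214 = -2*3214 = -6428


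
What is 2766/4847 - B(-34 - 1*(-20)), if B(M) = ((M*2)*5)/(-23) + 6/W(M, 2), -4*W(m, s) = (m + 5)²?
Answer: -15712126/3009987 ≈ -5.2200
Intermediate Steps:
W(m, s) = -(5 + m)²/4 (W(m, s) = -(m + 5)²/4 = -(5 + m)²/4)
B(M) = -24/(5 + M)² - 10*M/23 (B(M) = ((M*2)*5)/(-23) + 6/((-(5 + M)²/4)) = ((2*M)*5)*(-1/23) + 6*(-4/(5 + M)²) = (10*M)*(-1/23) - 24/(5 + M)² = -10*M/23 - 24/(5 + M)² = -24/(5 + M)² - 10*M/23)
2766/4847 - B(-34 - 1*(-20)) = 2766/4847 - (-24/(5 + (-34 - 1*(-20)))² - 10*(-34 - 1*(-20))/23) = 2766*(1/4847) - (-24/(5 + (-34 + 20))² - 10*(-34 + 20)/23) = 2766/4847 - (-24/(5 - 14)² - 10/23*(-14)) = 2766/4847 - (-24/(-9)² + 140/23) = 2766/4847 - (-24*1/81 + 140/23) = 2766/4847 - (-8/27 + 140/23) = 2766/4847 - 1*3596/621 = 2766/4847 - 3596/621 = -15712126/3009987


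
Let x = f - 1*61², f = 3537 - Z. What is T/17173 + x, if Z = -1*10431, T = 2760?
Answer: 175974491/17173 ≈ 10247.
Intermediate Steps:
Z = -10431
f = 13968 (f = 3537 - 1*(-10431) = 3537 + 10431 = 13968)
x = 10247 (x = 13968 - 1*61² = 13968 - 1*3721 = 13968 - 3721 = 10247)
T/17173 + x = 2760/17173 + 10247 = 175974491/17173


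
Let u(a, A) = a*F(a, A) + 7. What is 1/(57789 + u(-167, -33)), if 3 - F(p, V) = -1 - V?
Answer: 1/62639 ≈ 1.5964e-5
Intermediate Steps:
F(p, V) = 4 + V (F(p, V) = 3 - (-1 - V) = 3 + (1 + V) = 4 + V)
u(a, A) = 7 + a*(4 + A) (u(a, A) = a*(4 + A) + 7 = 7 + a*(4 + A))
1/(57789 + u(-167, -33)) = 1/(57789 + (7 - 167*(4 - 33))) = 1/(57789 + (7 - 167*(-29))) = 1/(57789 + (7 + 4843)) = 1/(57789 + 4850) = 1/62639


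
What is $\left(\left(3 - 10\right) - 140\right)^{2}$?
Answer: $21609$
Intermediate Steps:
$\left(\left(3 - 10\right) - 140\right)^{2} = \left(-7 - 140\right)^{2} = \left(-147\right)^{2} = 21609$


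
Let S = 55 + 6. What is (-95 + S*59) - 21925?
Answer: -18421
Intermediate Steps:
S = 61
(-95 + S*59) - 21925 = (-95 + 61*59) - 21925 = (-95 + 3599) - 21925 = 3504 - 21925 = -18421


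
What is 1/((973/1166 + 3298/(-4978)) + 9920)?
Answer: 2902174/28790065143 ≈ 0.00010080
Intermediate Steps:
1/((973/1166 + 3298/(-4978)) + 9920) = 1/((973*(1/1166) + 3298*(-1/4978)) + 9920) = 1/((973/1166 - 1649/2489) + 9920) = 1/(499063/2902174 + 9920) = 1/(28790065143/2902174) = 2902174/28790065143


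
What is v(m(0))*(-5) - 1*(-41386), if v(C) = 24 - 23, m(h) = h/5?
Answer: 41381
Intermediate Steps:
m(h) = h/5 (m(h) = h*(⅕) = h/5)
v(C) = 1
v(m(0))*(-5) - 1*(-41386) = 1*(-5) - 1*(-41386) = -5 + 41386 = 41381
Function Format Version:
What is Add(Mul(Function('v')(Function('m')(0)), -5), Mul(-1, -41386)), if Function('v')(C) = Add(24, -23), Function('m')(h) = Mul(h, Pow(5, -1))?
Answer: 41381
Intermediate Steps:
Function('m')(h) = Mul(Rational(1, 5), h) (Function('m')(h) = Mul(h, Rational(1, 5)) = Mul(Rational(1, 5), h))
Function('v')(C) = 1
Add(Mul(Function('v')(Function('m')(0)), -5), Mul(-1, -41386)) = Add(Mul(1, -5), Mul(-1, -41386)) = Add(-5, 41386) = 41381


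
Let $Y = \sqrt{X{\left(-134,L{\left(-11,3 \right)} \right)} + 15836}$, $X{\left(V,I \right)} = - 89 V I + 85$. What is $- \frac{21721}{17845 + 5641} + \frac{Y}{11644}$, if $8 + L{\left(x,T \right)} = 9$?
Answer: $- \frac{21721}{23486} + \frac{\sqrt{27847}}{11644} \approx -0.91052$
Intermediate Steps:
$L{\left(x,T \right)} = 1$ ($L{\left(x,T \right)} = -8 + 9 = 1$)
$X{\left(V,I \right)} = 85 - 89 I V$ ($X{\left(V,I \right)} = - 89 I V + 85 = 85 - 89 I V$)
$Y = \sqrt{27847}$ ($Y = \sqrt{\left(85 - 89 \left(-134\right)\right) + 15836} = \sqrt{\left(85 + 11926\right) + 15836} = \sqrt{12011 + 15836} = \sqrt{27847} \approx 166.87$)
$- \frac{21721}{17845 + 5641} + \frac{Y}{11644} = - \frac{21721}{17845 + 5641} + \frac{\sqrt{27847}}{11644} = - \frac{21721}{23486} + \sqrt{27847} \cdot \frac{1}{11644} = \left(-21721\right) \frac{1}{23486} + \frac{\sqrt{27847}}{11644} = - \frac{21721}{23486} + \frac{\sqrt{27847}}{11644}$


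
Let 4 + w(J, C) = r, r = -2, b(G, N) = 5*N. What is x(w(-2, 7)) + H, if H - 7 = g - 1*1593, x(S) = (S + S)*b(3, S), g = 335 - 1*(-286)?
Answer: -605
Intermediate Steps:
g = 621 (g = 335 + 286 = 621)
w(J, C) = -6 (w(J, C) = -4 - 2 = -6)
x(S) = 10*S² (x(S) = (S + S)*(5*S) = (2*S)*(5*S) = 10*S²)
H = -965 (H = 7 + (621 - 1*1593) = 7 + (621 - 1593) = 7 - 972 = -965)
x(w(-2, 7)) + H = 10*(-6)² - 965 = 10*36 - 965 = 360 - 965 = -605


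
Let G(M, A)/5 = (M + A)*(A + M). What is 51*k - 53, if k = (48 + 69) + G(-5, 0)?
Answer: 12289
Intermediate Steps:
G(M, A) = 5*(A + M)**2 (G(M, A) = 5*((M + A)*(A + M)) = 5*((A + M)*(A + M)) = 5*(A + M)**2)
k = 242 (k = (48 + 69) + 5*(0 - 5)**2 = 117 + 5*(-5)**2 = 117 + 5*25 = 117 + 125 = 242)
51*k - 53 = 51*242 - 53 = 12342 - 53 = 12289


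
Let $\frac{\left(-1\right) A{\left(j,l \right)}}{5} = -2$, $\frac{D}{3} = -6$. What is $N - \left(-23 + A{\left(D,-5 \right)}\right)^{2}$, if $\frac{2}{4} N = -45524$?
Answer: $-91217$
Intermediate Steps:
$D = -18$ ($D = 3 \left(-6\right) = -18$)
$A{\left(j,l \right)} = 10$ ($A{\left(j,l \right)} = \left(-5\right) \left(-2\right) = 10$)
$N = -91048$ ($N = 2 \left(-45524\right) = -91048$)
$N - \left(-23 + A{\left(D,-5 \right)}\right)^{2} = -91048 - \left(-23 + 10\right)^{2} = -91048 - \left(-13\right)^{2} = -91048 - 169 = -91217$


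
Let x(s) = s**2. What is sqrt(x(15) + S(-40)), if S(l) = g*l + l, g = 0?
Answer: sqrt(185) ≈ 13.601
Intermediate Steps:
S(l) = l (S(l) = 0*l + l = 0 + l = l)
sqrt(x(15) + S(-40)) = sqrt(15**2 - 40) = sqrt(225 - 40) = sqrt(185)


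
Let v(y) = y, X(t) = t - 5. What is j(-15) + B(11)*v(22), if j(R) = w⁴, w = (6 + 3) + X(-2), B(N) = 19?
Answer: 434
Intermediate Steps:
X(t) = -5 + t
w = 2 (w = (6 + 3) + (-5 - 2) = 9 - 7 = 2)
j(R) = 16 (j(R) = 2⁴ = 16)
j(-15) + B(11)*v(22) = 16 + 19*22 = 16 + 418 = 434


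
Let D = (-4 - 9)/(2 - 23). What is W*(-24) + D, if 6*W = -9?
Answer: 769/21 ≈ 36.619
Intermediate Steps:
W = -3/2 (W = (1/6)*(-9) = -3/2 ≈ -1.5000)
D = 13/21 (D = -13/(-21) = -13*(-1/21) = 13/21 ≈ 0.61905)
W*(-24) + D = -3/2*(-24) + 13/21 = 36 + 13/21 = 769/21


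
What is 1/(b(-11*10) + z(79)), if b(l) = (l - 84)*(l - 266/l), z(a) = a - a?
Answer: 55/1147898 ≈ 4.7914e-5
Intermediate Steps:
z(a) = 0
b(l) = (-84 + l)*(l - 266/l)
1/(b(-11*10) + z(79)) = 1/((-266 + (-11*10)**2 - (-924)*10 + 22344/((-11*10))) + 0) = 1/((-266 + (-110)**2 - 84*(-110) + 22344/(-110)) + 0) = 1/((-266 + 12100 + 9240 + 22344*(-1/110)) + 0) = 1/((-266 + 12100 + 9240 - 11172/55) + 0) = 1/(1147898/55 + 0) = 1/(1147898/55) = 55/1147898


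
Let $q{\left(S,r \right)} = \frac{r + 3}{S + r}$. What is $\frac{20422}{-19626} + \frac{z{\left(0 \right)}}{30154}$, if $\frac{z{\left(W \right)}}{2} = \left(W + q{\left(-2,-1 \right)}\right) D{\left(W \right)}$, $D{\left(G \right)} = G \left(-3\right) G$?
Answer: $- \frac{10211}{9813} \approx -1.0406$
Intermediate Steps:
$D{\left(G \right)} = - 3 G^{2}$ ($D{\left(G \right)} = - 3 G G = - 3 G^{2}$)
$q{\left(S,r \right)} = \frac{3 + r}{S + r}$
$z{\left(W \right)} = - 6 W^{2} \left(- \frac{2}{3} + W\right)$ ($z{\left(W \right)} = 2 \left(W + \frac{3 - 1}{-2 - 1}\right) \left(- 3 W^{2}\right) = 2 \left(W + \frac{1}{-3} \cdot 2\right) \left(- 3 W^{2}\right) = 2 \left(W - \frac{2}{3}\right) \left(- 3 W^{2}\right) = 2 \left(- \frac{2}{3} + W\right) \left(- 3 W^{2}\right) = 2 \left(- 3 W^{2} \left(- \frac{2}{3} + W\right)\right) = - 6 W^{2} \left(- \frac{2}{3} + W\right)$)
$\frac{20422}{-19626} + \frac{z{\left(0 \right)}}{30154} = \frac{20422}{-19626} + \frac{0^{2} \left(4 - 0\right)}{30154} = 20422 \left(- \frac{1}{19626}\right) + 0 \left(4 + 0\right) \frac{1}{30154} = - \frac{10211}{9813} + 0 \cdot 4 \cdot \frac{1}{30154} = - \frac{10211}{9813} + 0 \cdot \frac{1}{30154} = - \frac{10211}{9813} + 0 = - \frac{10211}{9813}$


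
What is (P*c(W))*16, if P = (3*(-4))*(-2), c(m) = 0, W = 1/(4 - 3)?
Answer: 0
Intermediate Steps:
W = 1 (W = 1/1 = 1)
P = 24 (P = -12*(-2) = 24)
(P*c(W))*16 = (24*0)*16 = 0*16 = 0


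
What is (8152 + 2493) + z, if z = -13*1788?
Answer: -12599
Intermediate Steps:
z = -23244
(8152 + 2493) + z = (8152 + 2493) - 23244 = 10645 - 23244 = -12599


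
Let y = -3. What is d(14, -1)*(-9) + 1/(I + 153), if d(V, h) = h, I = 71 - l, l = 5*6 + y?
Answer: 1774/197 ≈ 9.0051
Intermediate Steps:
l = 27 (l = 5*6 - 3 = 30 - 3 = 27)
I = 44 (I = 71 - 1*27 = 71 - 27 = 44)
d(14, -1)*(-9) + 1/(I + 153) = -1*(-9) + 1/(44 + 153) = 9 + 1/197 = 1774/197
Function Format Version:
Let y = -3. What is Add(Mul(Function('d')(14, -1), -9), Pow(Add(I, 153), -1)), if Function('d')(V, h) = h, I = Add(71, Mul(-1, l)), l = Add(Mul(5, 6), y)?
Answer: Rational(1774, 197) ≈ 9.0051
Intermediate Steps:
l = 27 (l = Add(Mul(5, 6), -3) = Add(30, -3) = 27)
I = 44 (I = Add(71, Mul(-1, 27)) = Add(71, -27) = 44)
Add(Mul(Function('d')(14, -1), -9), Pow(Add(I, 153), -1)) = Add(Mul(-1, -9), Pow(Add(44, 153), -1)) = Add(9, Pow(197, -1)) = Add(9, Rational(1, 197)) = Rational(1774, 197)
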